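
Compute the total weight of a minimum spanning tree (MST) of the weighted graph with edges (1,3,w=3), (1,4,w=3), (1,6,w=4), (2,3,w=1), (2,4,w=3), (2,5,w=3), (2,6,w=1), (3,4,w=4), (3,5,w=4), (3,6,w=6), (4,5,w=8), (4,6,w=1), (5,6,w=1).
7 (MST edges: (1,3,w=3), (2,3,w=1), (2,6,w=1), (4,6,w=1), (5,6,w=1); sum of weights 3 + 1 + 1 + 1 + 1 = 7)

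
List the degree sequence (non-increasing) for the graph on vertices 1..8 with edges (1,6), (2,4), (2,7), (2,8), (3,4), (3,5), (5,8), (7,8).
[3, 3, 2, 2, 2, 2, 1, 1] (degrees: deg(1)=1, deg(2)=3, deg(3)=2, deg(4)=2, deg(5)=2, deg(6)=1, deg(7)=2, deg(8)=3)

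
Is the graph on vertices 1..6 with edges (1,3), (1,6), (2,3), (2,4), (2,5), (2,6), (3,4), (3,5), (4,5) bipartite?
No (odd cycle of length 3: 4 -> 3 -> 2 -> 4)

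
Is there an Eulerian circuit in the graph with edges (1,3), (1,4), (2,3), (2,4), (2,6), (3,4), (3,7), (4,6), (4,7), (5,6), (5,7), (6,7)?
No (2 vertices have odd degree: {2, 4}; Eulerian circuit requires 0)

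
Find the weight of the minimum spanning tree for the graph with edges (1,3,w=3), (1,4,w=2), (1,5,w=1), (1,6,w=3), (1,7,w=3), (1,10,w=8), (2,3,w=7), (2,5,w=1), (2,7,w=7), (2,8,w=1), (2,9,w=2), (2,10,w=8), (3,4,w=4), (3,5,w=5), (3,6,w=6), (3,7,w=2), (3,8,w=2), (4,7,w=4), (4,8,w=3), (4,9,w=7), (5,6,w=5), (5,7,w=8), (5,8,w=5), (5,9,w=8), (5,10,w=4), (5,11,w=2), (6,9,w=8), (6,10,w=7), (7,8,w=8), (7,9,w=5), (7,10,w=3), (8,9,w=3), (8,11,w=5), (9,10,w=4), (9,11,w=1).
18 (MST edges: (1,4,w=2), (1,5,w=1), (1,6,w=3), (2,5,w=1), (2,8,w=1), (2,9,w=2), (3,7,w=2), (3,8,w=2), (7,10,w=3), (9,11,w=1); sum of weights 2 + 1 + 3 + 1 + 1 + 2 + 2 + 2 + 3 + 1 = 18)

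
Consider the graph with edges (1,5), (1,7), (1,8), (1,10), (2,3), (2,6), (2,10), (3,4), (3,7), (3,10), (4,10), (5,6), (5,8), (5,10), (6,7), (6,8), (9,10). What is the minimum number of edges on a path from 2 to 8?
2 (path: 2 -> 6 -> 8, 2 edges)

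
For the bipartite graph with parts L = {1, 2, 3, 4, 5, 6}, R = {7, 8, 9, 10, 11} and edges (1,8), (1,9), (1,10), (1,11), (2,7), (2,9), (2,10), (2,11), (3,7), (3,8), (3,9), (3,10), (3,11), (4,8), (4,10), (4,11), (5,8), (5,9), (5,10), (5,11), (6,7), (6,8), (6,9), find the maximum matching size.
5 (matching: (1,11), (2,10), (3,9), (4,8), (6,7); upper bound min(|L|,|R|) = min(6,5) = 5)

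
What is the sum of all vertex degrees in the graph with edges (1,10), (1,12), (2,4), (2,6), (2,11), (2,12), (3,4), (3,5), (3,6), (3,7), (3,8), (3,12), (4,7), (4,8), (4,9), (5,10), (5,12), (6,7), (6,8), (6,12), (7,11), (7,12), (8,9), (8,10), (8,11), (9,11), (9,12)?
54 (handshake: sum of degrees = 2|E| = 2 x 27 = 54)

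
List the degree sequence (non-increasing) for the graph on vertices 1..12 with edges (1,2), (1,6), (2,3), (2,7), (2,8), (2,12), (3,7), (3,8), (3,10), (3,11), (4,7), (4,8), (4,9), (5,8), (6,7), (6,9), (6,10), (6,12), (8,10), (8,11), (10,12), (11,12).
[6, 5, 5, 5, 4, 4, 4, 3, 3, 2, 2, 1] (degrees: deg(1)=2, deg(2)=5, deg(3)=5, deg(4)=3, deg(5)=1, deg(6)=5, deg(7)=4, deg(8)=6, deg(9)=2, deg(10)=4, deg(11)=3, deg(12)=4)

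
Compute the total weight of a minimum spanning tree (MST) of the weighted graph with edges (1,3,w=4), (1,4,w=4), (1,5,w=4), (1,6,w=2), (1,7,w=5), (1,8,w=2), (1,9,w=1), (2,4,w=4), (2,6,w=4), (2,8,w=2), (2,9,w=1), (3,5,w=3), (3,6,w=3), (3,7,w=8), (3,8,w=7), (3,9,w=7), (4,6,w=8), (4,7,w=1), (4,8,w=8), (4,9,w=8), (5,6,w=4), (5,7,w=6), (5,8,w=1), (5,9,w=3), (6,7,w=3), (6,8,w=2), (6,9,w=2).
14 (MST edges: (1,6,w=2), (1,8,w=2), (1,9,w=1), (2,9,w=1), (3,5,w=3), (4,7,w=1), (5,8,w=1), (6,7,w=3); sum of weights 2 + 2 + 1 + 1 + 3 + 1 + 1 + 3 = 14)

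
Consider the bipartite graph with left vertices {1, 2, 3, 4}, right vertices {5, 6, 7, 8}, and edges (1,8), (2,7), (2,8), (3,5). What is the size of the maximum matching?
3 (matching: (1,8), (2,7), (3,5); upper bound min(|L|,|R|) = min(4,4) = 4)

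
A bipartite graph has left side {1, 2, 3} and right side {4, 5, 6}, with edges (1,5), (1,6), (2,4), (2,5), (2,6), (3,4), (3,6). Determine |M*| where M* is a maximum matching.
3 (matching: (1,6), (2,5), (3,4); upper bound min(|L|,|R|) = min(3,3) = 3)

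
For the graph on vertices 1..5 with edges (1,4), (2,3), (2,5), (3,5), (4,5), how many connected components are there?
1 (components: {1, 2, 3, 4, 5})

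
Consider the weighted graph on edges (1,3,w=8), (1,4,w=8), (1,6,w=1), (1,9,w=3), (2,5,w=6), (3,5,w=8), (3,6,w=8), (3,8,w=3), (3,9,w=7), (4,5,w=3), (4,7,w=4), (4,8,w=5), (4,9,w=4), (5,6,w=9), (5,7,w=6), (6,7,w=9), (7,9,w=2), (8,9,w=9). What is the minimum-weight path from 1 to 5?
10 (path: 1 -> 6 -> 5; weights 1 + 9 = 10)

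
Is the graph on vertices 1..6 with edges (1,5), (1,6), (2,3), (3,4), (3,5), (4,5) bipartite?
No (odd cycle of length 3: 4 -> 5 -> 3 -> 4)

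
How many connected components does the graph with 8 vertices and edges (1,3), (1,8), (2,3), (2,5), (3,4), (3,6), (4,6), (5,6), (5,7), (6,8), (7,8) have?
1 (components: {1, 2, 3, 4, 5, 6, 7, 8})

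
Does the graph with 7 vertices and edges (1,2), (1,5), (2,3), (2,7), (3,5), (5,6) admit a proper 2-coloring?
Yes. Partition: {1, 3, 4, 6, 7}, {2, 5}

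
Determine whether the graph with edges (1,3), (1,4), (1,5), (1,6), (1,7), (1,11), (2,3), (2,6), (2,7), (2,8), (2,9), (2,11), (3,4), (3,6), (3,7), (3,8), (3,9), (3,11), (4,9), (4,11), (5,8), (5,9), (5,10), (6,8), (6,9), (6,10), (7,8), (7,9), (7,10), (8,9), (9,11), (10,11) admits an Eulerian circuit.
Yes (the graph is connected and all 11 vertices have even degree)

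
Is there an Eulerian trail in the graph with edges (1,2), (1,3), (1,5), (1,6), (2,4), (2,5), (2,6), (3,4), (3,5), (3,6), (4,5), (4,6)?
Yes — and in fact it has an Eulerian circuit (the graph is connected and all 6 vertices have even degree)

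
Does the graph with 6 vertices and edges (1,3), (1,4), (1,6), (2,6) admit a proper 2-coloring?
Yes. Partition: {1, 2, 5}, {3, 4, 6}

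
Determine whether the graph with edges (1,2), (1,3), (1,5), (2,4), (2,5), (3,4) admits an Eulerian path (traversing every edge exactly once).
Yes (the graph is connected and exactly 2 vertices have odd degree: {1, 2}; any Eulerian path must start and end at those)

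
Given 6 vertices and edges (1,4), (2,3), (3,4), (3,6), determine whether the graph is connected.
No, it has 2 components: {1, 2, 3, 4, 6}, {5}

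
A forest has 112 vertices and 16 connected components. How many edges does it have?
96 (Each of the 16 component trees on V_i vertices has V_i - 1 edges; summing gives V - C = 112 - 16 = 96)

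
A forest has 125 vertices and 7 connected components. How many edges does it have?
118 (Each of the 7 component trees on V_i vertices has V_i - 1 edges; summing gives V - C = 125 - 7 = 118)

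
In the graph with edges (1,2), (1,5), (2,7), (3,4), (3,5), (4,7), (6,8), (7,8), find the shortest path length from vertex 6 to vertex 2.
3 (path: 6 -> 8 -> 7 -> 2, 3 edges)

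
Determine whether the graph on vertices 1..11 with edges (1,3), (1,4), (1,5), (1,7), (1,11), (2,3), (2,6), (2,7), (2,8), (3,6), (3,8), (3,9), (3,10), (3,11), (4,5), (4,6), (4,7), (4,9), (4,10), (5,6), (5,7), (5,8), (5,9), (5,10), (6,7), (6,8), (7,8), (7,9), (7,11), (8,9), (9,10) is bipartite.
No (odd cycle of length 3: 5 -> 1 -> 4 -> 5)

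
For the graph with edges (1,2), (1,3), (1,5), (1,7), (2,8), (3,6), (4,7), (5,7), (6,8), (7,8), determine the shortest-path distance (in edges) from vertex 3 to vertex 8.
2 (path: 3 -> 6 -> 8, 2 edges)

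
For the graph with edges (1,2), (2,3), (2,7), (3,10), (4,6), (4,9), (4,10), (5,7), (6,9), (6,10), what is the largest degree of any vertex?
3 (attained at vertices 2, 4, 6, 10)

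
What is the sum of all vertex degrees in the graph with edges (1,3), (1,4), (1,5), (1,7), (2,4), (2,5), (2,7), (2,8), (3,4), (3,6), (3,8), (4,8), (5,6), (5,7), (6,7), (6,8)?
32 (handshake: sum of degrees = 2|E| = 2 x 16 = 32)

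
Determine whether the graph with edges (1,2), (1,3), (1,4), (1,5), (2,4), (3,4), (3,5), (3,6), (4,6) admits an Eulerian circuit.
Yes (the graph is connected and all 6 vertices have even degree)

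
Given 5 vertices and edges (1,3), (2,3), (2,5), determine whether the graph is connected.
No, it has 2 components: {1, 2, 3, 5}, {4}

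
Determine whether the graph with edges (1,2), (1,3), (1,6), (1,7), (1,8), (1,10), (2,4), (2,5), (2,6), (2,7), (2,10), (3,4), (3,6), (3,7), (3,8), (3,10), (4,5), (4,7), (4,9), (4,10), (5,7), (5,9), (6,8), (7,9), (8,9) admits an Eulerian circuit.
Yes (the graph is connected and all 10 vertices have even degree)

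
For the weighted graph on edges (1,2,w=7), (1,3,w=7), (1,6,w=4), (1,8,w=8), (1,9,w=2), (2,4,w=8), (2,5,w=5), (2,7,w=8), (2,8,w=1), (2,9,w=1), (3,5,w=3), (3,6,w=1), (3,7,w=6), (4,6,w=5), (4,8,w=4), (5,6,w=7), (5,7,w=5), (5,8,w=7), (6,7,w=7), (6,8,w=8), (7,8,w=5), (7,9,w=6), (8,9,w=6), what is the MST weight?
21 (MST edges: (1,6,w=4), (1,9,w=2), (2,8,w=1), (2,9,w=1), (3,5,w=3), (3,6,w=1), (4,8,w=4), (5,7,w=5); sum of weights 4 + 2 + 1 + 1 + 3 + 1 + 4 + 5 = 21)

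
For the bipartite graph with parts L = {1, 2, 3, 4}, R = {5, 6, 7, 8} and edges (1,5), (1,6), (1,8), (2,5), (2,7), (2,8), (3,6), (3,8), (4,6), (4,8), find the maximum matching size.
4 (matching: (1,5), (2,7), (3,6), (4,8); upper bound min(|L|,|R|) = min(4,4) = 4)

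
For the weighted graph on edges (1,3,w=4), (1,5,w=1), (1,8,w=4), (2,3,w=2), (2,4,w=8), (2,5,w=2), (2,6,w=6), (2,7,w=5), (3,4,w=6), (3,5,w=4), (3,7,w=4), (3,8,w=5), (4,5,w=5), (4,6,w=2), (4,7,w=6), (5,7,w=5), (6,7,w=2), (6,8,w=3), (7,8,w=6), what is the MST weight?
16 (MST edges: (1,5,w=1), (1,8,w=4), (2,3,w=2), (2,5,w=2), (4,6,w=2), (6,7,w=2), (6,8,w=3); sum of weights 1 + 4 + 2 + 2 + 2 + 2 + 3 = 16)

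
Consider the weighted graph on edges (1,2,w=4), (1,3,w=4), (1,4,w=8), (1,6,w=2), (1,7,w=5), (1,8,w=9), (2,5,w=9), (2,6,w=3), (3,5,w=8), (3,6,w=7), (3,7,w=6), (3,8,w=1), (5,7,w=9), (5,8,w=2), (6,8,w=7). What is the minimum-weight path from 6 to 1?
2 (path: 6 -> 1; weights 2 = 2)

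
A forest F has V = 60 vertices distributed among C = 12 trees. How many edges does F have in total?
48 (Each of the 12 component trees on V_i vertices has V_i - 1 edges; summing gives V - C = 60 - 12 = 48)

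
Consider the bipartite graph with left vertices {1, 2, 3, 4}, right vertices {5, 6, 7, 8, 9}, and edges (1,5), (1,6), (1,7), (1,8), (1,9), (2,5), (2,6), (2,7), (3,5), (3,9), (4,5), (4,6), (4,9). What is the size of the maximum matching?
4 (matching: (1,8), (2,7), (3,9), (4,6); upper bound min(|L|,|R|) = min(4,5) = 4)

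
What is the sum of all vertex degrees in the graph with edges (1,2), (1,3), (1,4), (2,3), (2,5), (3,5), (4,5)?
14 (handshake: sum of degrees = 2|E| = 2 x 7 = 14)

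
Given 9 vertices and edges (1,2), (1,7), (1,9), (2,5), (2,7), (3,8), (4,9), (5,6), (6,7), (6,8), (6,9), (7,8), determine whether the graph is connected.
Yes (BFS from 1 visits [1, 2, 7, 9, 5, 6, 8, 4, 3] — all 9 vertices reached)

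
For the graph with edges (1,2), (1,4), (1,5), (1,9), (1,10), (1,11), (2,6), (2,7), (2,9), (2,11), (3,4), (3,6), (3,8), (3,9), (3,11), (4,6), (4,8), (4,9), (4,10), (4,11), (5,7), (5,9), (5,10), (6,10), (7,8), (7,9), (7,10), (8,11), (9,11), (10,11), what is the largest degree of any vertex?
7 (attained at vertices 4, 9, 11)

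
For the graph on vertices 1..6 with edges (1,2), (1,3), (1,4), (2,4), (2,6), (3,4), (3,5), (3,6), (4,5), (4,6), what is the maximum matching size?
3 (matching: (1,2), (3,6), (4,5); upper bound floor(n/2) = floor(6/2) = 3)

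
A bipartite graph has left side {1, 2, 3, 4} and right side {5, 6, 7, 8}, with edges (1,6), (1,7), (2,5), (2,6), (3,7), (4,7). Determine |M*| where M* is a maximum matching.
3 (matching: (1,6), (2,5), (3,7); upper bound min(|L|,|R|) = min(4,4) = 4)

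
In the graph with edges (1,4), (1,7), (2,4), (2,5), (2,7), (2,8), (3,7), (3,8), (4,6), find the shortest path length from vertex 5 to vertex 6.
3 (path: 5 -> 2 -> 4 -> 6, 3 edges)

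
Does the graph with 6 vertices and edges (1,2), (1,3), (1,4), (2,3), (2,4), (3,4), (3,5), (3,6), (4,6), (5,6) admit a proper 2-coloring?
No (odd cycle of length 3: 4 -> 1 -> 2 -> 4)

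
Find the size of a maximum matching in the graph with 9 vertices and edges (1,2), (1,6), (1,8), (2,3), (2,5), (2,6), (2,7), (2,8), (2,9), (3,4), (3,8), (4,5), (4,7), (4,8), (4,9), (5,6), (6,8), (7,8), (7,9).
4 (matching: (1,2), (4,8), (5,6), (7,9); upper bound floor(n/2) = floor(9/2) = 4)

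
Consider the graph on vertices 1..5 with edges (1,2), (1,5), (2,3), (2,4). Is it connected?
Yes (BFS from 1 visits [1, 2, 5, 3, 4] — all 5 vertices reached)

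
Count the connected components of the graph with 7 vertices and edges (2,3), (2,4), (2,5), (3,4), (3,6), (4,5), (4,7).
2 (components: {1}, {2, 3, 4, 5, 6, 7})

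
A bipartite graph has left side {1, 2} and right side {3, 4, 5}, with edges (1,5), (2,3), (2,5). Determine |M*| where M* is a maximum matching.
2 (matching: (1,5), (2,3); upper bound min(|L|,|R|) = min(2,3) = 2)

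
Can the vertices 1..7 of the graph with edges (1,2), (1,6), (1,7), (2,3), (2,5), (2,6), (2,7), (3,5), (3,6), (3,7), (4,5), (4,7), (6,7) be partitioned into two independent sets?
No (odd cycle of length 3: 2 -> 1 -> 6 -> 2)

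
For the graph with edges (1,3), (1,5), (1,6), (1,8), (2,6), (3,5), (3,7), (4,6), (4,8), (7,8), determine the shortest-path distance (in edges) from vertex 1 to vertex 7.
2 (path: 1 -> 8 -> 7, 2 edges)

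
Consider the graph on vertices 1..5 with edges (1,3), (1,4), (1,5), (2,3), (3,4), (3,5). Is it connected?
Yes (BFS from 1 visits [1, 3, 4, 5, 2] — all 5 vertices reached)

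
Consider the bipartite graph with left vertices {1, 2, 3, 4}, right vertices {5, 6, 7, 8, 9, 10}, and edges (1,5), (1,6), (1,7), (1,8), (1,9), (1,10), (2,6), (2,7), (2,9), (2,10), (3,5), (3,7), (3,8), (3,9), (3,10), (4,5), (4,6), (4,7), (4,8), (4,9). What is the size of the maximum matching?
4 (matching: (1,10), (2,9), (3,8), (4,7); upper bound min(|L|,|R|) = min(4,6) = 4)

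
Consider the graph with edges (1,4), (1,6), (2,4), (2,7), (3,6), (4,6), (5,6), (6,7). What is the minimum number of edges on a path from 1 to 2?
2 (path: 1 -> 4 -> 2, 2 edges)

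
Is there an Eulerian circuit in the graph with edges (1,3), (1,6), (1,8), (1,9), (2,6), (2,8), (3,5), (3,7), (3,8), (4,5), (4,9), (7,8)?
Yes (the graph is connected and all 9 vertices have even degree)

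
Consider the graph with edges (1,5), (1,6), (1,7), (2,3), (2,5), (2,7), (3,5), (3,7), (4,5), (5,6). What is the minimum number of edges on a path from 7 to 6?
2 (path: 7 -> 1 -> 6, 2 edges)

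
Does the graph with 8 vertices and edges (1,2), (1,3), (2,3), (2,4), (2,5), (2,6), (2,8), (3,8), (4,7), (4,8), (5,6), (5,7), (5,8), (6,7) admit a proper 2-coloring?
No (odd cycle of length 3: 3 -> 1 -> 2 -> 3)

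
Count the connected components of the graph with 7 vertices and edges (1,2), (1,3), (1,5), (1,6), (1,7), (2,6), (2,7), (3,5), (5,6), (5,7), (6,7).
2 (components: {1, 2, 3, 5, 6, 7}, {4})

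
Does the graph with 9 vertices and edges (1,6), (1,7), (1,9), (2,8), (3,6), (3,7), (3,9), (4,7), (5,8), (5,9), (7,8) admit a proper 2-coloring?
No (odd cycle of length 5: 8 -> 7 -> 1 -> 9 -> 5 -> 8)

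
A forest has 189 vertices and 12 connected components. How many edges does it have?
177 (Each of the 12 component trees on V_i vertices has V_i - 1 edges; summing gives V - C = 189 - 12 = 177)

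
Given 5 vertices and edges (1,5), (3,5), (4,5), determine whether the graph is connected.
No, it has 2 components: {1, 3, 4, 5}, {2}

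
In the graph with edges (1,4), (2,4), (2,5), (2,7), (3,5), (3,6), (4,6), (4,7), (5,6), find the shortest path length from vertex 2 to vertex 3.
2 (path: 2 -> 5 -> 3, 2 edges)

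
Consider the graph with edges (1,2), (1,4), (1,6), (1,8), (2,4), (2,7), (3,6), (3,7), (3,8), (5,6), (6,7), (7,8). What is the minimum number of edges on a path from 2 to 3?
2 (path: 2 -> 7 -> 3, 2 edges)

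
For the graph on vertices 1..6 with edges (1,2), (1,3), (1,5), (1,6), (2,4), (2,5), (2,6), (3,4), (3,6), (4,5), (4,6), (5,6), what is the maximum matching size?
3 (matching: (1,3), (2,4), (5,6); upper bound floor(n/2) = floor(6/2) = 3)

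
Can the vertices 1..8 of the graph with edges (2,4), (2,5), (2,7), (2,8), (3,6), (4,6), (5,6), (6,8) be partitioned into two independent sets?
Yes. Partition: {1, 2, 6}, {3, 4, 5, 7, 8}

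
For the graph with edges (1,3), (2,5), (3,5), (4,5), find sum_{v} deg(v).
8 (handshake: sum of degrees = 2|E| = 2 x 4 = 8)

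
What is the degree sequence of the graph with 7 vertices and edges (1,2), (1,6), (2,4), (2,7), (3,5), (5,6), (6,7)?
[3, 3, 2, 2, 2, 1, 1] (degrees: deg(1)=2, deg(2)=3, deg(3)=1, deg(4)=1, deg(5)=2, deg(6)=3, deg(7)=2)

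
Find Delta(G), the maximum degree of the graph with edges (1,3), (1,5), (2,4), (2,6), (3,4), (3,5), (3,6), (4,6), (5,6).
4 (attained at vertices 3, 6)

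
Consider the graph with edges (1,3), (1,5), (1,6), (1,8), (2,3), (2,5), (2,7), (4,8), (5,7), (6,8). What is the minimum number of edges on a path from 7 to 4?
4 (path: 7 -> 5 -> 1 -> 8 -> 4, 4 edges)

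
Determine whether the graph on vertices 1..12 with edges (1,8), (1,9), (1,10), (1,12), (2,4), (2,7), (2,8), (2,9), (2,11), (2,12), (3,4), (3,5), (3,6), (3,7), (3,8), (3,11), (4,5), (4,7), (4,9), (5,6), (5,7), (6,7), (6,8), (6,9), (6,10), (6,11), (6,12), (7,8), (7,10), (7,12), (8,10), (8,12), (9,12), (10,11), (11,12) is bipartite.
No (odd cycle of length 3: 10 -> 1 -> 8 -> 10)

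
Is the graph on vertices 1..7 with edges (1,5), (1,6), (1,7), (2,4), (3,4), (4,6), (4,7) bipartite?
Yes. Partition: {1, 4}, {2, 3, 5, 6, 7}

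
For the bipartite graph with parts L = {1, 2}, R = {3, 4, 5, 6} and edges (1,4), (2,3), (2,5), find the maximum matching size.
2 (matching: (1,4), (2,5); upper bound min(|L|,|R|) = min(2,4) = 2)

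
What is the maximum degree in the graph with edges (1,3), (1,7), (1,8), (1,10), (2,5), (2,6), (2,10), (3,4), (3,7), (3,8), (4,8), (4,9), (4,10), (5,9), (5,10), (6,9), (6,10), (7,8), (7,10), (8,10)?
7 (attained at vertex 10)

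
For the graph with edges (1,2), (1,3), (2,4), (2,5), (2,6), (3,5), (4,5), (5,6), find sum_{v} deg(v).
16 (handshake: sum of degrees = 2|E| = 2 x 8 = 16)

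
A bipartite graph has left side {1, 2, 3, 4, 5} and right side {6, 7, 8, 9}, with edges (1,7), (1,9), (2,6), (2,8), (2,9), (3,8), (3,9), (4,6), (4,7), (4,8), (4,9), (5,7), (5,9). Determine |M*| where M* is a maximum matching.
4 (matching: (1,9), (2,8), (4,6), (5,7); upper bound min(|L|,|R|) = min(5,4) = 4)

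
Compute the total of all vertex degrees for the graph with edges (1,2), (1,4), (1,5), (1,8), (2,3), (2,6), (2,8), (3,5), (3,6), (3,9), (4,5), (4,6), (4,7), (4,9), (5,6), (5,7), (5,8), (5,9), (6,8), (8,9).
40 (handshake: sum of degrees = 2|E| = 2 x 20 = 40)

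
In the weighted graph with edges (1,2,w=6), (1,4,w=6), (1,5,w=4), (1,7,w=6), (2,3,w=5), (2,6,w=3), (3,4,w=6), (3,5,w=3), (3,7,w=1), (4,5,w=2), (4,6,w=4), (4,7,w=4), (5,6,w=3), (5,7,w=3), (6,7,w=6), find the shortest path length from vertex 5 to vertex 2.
6 (path: 5 -> 6 -> 2; weights 3 + 3 = 6)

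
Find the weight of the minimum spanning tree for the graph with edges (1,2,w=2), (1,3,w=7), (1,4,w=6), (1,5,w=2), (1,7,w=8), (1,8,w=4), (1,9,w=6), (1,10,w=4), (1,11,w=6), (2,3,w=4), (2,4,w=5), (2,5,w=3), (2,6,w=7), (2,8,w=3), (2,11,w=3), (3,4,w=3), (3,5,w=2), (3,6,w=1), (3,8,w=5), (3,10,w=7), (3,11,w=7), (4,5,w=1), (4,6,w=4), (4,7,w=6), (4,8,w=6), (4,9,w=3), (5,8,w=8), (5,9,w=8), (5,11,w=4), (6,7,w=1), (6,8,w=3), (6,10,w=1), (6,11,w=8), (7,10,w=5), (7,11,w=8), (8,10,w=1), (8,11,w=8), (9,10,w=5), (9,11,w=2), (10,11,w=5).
16 (MST edges: (1,2,w=2), (1,5,w=2), (2,11,w=3), (3,5,w=2), (3,6,w=1), (4,5,w=1), (6,7,w=1), (6,10,w=1), (8,10,w=1), (9,11,w=2); sum of weights 2 + 2 + 3 + 2 + 1 + 1 + 1 + 1 + 1 + 2 = 16)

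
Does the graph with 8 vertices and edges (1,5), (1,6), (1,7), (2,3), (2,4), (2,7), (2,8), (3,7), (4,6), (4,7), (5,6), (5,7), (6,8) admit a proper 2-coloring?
No (odd cycle of length 3: 6 -> 1 -> 5 -> 6)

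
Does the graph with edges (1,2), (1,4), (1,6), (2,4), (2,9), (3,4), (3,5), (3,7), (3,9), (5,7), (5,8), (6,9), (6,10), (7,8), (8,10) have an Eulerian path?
No (8 vertices have odd degree: {1, 2, 4, 5, 6, 7, 8, 9}; Eulerian path requires 0 or 2)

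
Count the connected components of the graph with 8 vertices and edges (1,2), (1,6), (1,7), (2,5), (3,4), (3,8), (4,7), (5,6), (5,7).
1 (components: {1, 2, 3, 4, 5, 6, 7, 8})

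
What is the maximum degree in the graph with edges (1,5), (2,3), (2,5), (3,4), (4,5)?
3 (attained at vertex 5)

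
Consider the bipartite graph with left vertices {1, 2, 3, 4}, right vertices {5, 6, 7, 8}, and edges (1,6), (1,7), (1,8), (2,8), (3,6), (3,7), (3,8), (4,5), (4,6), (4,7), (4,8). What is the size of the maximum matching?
4 (matching: (1,6), (2,8), (3,7), (4,5); upper bound min(|L|,|R|) = min(4,4) = 4)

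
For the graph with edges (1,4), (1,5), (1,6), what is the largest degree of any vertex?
3 (attained at vertex 1)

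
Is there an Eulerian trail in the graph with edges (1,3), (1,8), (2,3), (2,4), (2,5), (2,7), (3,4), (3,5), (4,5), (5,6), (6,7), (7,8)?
Yes (the graph is connected and exactly 2 vertices have odd degree: {4, 7}; any Eulerian path must start and end at those)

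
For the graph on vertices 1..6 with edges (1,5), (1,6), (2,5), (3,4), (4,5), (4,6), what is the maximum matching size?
3 (matching: (1,6), (2,5), (3,4); upper bound floor(n/2) = floor(6/2) = 3)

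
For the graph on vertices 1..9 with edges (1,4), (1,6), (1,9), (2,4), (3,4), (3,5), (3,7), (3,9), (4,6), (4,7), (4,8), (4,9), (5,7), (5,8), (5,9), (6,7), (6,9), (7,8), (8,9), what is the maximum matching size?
4 (matching: (1,6), (3,9), (4,7), (5,8); upper bound floor(n/2) = floor(9/2) = 4)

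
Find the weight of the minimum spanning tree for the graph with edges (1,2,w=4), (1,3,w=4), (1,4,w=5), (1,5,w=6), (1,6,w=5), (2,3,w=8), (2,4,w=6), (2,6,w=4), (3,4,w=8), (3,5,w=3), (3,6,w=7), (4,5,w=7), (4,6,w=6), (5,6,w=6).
20 (MST edges: (1,2,w=4), (1,3,w=4), (1,4,w=5), (2,6,w=4), (3,5,w=3); sum of weights 4 + 4 + 5 + 4 + 3 = 20)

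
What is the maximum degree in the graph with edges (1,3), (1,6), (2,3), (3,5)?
3 (attained at vertex 3)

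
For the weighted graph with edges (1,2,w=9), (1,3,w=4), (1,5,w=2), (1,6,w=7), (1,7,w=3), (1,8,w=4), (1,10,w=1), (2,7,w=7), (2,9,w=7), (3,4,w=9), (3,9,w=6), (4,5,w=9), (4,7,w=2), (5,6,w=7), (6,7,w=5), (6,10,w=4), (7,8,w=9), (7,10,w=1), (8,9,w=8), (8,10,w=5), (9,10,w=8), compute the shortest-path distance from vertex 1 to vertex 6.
5 (path: 1 -> 10 -> 6; weights 1 + 4 = 5)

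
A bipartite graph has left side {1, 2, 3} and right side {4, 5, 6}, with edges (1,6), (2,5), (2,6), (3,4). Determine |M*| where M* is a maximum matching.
3 (matching: (1,6), (2,5), (3,4); upper bound min(|L|,|R|) = min(3,3) = 3)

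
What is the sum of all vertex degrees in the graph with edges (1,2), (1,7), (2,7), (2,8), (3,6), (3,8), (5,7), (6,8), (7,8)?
18 (handshake: sum of degrees = 2|E| = 2 x 9 = 18)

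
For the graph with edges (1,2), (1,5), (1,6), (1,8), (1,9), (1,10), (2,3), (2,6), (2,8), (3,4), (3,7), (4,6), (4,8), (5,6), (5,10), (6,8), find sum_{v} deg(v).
32 (handshake: sum of degrees = 2|E| = 2 x 16 = 32)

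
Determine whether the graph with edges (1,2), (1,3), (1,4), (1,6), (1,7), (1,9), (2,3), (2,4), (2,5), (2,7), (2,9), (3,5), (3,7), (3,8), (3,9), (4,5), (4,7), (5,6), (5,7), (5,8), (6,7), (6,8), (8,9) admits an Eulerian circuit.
Yes (the graph is connected and all 9 vertices have even degree)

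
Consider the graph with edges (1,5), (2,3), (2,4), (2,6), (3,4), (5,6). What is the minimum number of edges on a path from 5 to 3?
3 (path: 5 -> 6 -> 2 -> 3, 3 edges)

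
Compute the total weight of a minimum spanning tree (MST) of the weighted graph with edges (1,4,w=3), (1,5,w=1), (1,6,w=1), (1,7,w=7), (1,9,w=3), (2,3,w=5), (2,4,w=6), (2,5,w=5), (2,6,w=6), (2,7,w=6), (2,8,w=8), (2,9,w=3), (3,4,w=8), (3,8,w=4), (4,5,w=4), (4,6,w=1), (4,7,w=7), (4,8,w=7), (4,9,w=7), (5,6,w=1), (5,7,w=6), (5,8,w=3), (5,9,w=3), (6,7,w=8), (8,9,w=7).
22 (MST edges: (1,5,w=1), (1,6,w=1), (1,9,w=3), (2,7,w=6), (2,9,w=3), (3,8,w=4), (4,6,w=1), (5,8,w=3); sum of weights 1 + 1 + 3 + 6 + 3 + 4 + 1 + 3 = 22)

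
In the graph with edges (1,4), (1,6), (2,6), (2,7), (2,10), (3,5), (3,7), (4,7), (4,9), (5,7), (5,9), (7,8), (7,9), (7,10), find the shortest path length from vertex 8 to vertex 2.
2 (path: 8 -> 7 -> 2, 2 edges)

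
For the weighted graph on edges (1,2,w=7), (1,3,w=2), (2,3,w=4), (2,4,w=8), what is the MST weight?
14 (MST edges: (1,3,w=2), (2,3,w=4), (2,4,w=8); sum of weights 2 + 4 + 8 = 14)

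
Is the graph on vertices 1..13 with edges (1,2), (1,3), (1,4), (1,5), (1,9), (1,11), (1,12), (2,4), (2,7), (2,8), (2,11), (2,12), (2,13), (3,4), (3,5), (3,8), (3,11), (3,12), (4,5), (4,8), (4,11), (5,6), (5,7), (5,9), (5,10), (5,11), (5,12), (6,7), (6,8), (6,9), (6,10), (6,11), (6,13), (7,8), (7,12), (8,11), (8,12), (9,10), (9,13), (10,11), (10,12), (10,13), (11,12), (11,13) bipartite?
No (odd cycle of length 3: 5 -> 1 -> 4 -> 5)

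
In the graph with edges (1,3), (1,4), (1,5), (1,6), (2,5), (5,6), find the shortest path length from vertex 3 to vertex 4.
2 (path: 3 -> 1 -> 4, 2 edges)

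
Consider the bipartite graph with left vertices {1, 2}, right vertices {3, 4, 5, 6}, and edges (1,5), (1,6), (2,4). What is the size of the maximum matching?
2 (matching: (1,6), (2,4); upper bound min(|L|,|R|) = min(2,4) = 2)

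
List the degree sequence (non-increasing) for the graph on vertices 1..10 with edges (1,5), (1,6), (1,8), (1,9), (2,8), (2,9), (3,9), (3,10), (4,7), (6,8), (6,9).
[4, 4, 3, 3, 2, 2, 1, 1, 1, 1] (degrees: deg(1)=4, deg(2)=2, deg(3)=2, deg(4)=1, deg(5)=1, deg(6)=3, deg(7)=1, deg(8)=3, deg(9)=4, deg(10)=1)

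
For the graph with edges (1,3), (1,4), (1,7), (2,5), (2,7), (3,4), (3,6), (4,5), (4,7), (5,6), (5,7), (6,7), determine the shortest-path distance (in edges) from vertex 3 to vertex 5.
2 (path: 3 -> 4 -> 5, 2 edges)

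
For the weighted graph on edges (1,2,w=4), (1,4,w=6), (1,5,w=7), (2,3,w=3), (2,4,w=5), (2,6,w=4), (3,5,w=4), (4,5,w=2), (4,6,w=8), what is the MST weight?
17 (MST edges: (1,2,w=4), (2,3,w=3), (2,6,w=4), (3,5,w=4), (4,5,w=2); sum of weights 4 + 3 + 4 + 4 + 2 = 17)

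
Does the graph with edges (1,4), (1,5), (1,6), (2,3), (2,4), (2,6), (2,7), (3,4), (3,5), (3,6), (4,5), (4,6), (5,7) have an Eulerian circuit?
No (2 vertices have odd degree: {1, 4}; Eulerian circuit requires 0)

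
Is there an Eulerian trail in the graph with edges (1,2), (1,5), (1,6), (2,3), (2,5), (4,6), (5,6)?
No (6 vertices have odd degree: {1, 2, 3, 4, 5, 6}; Eulerian path requires 0 or 2)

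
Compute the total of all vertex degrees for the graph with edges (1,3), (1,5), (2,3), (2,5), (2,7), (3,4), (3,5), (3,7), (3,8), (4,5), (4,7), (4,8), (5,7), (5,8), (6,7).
30 (handshake: sum of degrees = 2|E| = 2 x 15 = 30)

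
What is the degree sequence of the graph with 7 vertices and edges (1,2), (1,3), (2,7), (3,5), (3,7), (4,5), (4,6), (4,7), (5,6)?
[3, 3, 3, 3, 2, 2, 2] (degrees: deg(1)=2, deg(2)=2, deg(3)=3, deg(4)=3, deg(5)=3, deg(6)=2, deg(7)=3)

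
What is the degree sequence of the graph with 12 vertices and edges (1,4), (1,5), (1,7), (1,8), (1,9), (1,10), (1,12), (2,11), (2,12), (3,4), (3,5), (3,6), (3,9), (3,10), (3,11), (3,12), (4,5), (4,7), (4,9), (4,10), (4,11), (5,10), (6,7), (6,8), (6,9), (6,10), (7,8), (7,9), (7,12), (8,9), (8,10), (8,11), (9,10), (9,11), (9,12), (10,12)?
[9, 8, 7, 7, 7, 6, 6, 6, 5, 5, 4, 2] (degrees: deg(1)=7, deg(2)=2, deg(3)=7, deg(4)=7, deg(5)=4, deg(6)=5, deg(7)=6, deg(8)=6, deg(9)=9, deg(10)=8, deg(11)=5, deg(12)=6)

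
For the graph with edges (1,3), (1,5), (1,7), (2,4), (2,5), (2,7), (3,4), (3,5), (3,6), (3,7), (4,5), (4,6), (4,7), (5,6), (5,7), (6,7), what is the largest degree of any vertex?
6 (attained at vertices 5, 7)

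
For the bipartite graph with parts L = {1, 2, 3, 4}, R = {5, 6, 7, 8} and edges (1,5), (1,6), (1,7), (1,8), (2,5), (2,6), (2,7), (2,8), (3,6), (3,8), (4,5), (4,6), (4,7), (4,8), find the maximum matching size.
4 (matching: (1,8), (2,7), (3,6), (4,5); upper bound min(|L|,|R|) = min(4,4) = 4)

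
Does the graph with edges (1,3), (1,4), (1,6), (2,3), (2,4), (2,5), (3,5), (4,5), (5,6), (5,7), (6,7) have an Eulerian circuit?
No (6 vertices have odd degree: {1, 2, 3, 4, 5, 6}; Eulerian circuit requires 0)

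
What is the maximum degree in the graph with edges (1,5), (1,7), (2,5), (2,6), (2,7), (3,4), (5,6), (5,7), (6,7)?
4 (attained at vertices 5, 7)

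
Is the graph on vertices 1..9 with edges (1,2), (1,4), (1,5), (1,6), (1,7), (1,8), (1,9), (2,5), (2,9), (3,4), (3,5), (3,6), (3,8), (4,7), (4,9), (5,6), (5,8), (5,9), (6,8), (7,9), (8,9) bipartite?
No (odd cycle of length 3: 8 -> 1 -> 5 -> 8)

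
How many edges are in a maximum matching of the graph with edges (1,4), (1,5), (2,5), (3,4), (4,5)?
2 (matching: (1,5), (3,4); upper bound floor(n/2) = floor(5/2) = 2)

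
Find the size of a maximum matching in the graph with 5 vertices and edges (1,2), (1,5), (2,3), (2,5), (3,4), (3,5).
2 (matching: (1,5), (3,4); upper bound floor(n/2) = floor(5/2) = 2)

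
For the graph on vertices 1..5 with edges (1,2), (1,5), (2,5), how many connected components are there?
3 (components: {1, 2, 5}, {3}, {4})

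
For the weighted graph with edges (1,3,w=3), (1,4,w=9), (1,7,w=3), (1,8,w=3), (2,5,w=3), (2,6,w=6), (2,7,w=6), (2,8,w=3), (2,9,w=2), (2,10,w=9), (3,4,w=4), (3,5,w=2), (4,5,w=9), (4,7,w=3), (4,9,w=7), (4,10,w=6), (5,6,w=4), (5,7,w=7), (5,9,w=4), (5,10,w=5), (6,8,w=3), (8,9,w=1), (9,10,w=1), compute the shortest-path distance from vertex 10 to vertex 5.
5 (path: 10 -> 5; weights 5 = 5)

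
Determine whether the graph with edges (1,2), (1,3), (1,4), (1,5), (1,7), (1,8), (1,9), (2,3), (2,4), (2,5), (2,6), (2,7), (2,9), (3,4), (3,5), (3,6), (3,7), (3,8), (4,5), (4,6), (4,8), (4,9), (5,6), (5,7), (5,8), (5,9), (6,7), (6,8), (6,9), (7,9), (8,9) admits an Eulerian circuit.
No (6 vertices have odd degree: {1, 2, 3, 4, 6, 9}; Eulerian circuit requires 0)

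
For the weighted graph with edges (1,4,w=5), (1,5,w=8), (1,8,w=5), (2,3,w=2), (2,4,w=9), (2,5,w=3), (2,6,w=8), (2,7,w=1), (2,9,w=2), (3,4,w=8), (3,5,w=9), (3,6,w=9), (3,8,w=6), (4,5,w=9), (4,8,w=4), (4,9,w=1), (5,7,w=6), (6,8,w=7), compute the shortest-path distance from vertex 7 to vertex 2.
1 (path: 7 -> 2; weights 1 = 1)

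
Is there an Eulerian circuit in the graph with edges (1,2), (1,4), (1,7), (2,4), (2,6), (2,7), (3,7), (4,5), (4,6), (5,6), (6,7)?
No (2 vertices have odd degree: {1, 3}; Eulerian circuit requires 0)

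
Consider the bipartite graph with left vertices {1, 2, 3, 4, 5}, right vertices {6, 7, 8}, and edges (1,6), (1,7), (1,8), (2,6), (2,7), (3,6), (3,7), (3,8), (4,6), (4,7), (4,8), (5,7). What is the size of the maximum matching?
3 (matching: (1,8), (2,7), (3,6); upper bound min(|L|,|R|) = min(5,3) = 3)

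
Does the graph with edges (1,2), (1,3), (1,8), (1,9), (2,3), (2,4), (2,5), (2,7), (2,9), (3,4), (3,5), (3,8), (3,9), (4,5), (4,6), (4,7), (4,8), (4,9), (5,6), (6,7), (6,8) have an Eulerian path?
Yes (the graph is connected and exactly 2 vertices have odd degree: {4, 7}; any Eulerian path must start and end at those)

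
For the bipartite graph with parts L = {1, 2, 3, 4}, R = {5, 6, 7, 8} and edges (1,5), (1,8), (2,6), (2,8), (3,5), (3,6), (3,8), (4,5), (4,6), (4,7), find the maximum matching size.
4 (matching: (1,8), (2,6), (3,5), (4,7); upper bound min(|L|,|R|) = min(4,4) = 4)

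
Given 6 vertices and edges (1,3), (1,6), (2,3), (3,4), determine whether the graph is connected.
No, it has 2 components: {1, 2, 3, 4, 6}, {5}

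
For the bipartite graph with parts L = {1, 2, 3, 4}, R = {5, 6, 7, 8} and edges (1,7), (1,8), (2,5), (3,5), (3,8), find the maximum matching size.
3 (matching: (1,7), (2,5), (3,8); upper bound min(|L|,|R|) = min(4,4) = 4)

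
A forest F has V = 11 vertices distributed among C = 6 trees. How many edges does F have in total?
5 (Each of the 6 component trees on V_i vertices has V_i - 1 edges; summing gives V - C = 11 - 6 = 5)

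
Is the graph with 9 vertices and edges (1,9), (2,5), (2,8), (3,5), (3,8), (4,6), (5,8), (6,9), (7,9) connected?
No, it has 2 components: {1, 4, 6, 7, 9}, {2, 3, 5, 8}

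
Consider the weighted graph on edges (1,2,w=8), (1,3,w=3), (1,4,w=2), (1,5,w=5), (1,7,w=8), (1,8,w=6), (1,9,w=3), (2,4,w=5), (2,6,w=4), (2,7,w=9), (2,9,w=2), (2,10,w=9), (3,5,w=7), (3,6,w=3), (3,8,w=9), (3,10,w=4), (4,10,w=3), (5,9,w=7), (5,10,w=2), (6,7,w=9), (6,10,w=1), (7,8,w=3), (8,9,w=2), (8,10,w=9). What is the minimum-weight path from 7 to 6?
9 (path: 7 -> 6; weights 9 = 9)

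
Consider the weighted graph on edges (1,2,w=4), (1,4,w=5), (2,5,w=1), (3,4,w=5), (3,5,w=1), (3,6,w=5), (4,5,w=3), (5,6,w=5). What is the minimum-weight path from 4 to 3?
4 (path: 4 -> 5 -> 3; weights 3 + 1 = 4)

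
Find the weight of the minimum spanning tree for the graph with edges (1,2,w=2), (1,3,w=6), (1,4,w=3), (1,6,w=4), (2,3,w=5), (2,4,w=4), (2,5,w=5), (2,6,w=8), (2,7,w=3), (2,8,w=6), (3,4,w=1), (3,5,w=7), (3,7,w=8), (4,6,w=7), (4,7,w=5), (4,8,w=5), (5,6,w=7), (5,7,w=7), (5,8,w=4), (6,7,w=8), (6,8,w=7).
22 (MST edges: (1,2,w=2), (1,4,w=3), (1,6,w=4), (2,5,w=5), (2,7,w=3), (3,4,w=1), (5,8,w=4); sum of weights 2 + 3 + 4 + 5 + 3 + 1 + 4 = 22)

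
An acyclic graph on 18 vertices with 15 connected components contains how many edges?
3 (Each of the 15 component trees on V_i vertices has V_i - 1 edges; summing gives V - C = 18 - 15 = 3)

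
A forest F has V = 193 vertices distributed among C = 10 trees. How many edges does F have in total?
183 (Each of the 10 component trees on V_i vertices has V_i - 1 edges; summing gives V - C = 193 - 10 = 183)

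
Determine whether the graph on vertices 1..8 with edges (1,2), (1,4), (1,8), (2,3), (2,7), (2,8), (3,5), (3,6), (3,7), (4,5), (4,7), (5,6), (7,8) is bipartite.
No (odd cycle of length 3: 2 -> 1 -> 8 -> 2)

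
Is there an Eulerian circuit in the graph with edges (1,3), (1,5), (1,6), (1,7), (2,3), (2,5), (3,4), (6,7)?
No (2 vertices have odd degree: {3, 4}; Eulerian circuit requires 0)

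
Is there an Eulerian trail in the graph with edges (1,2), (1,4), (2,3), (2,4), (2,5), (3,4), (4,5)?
Yes — and in fact it has an Eulerian circuit (the graph is connected and all 5 vertices have even degree)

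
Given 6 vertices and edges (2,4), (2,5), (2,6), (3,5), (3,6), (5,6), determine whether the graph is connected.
No, it has 2 components: {1}, {2, 3, 4, 5, 6}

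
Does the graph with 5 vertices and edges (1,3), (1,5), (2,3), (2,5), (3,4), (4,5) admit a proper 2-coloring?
Yes. Partition: {1, 2, 4}, {3, 5}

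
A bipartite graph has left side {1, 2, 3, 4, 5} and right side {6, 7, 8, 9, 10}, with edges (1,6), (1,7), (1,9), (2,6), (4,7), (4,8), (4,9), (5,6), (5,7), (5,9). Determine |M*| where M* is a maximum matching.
4 (matching: (1,9), (2,6), (4,8), (5,7); upper bound min(|L|,|R|) = min(5,5) = 5)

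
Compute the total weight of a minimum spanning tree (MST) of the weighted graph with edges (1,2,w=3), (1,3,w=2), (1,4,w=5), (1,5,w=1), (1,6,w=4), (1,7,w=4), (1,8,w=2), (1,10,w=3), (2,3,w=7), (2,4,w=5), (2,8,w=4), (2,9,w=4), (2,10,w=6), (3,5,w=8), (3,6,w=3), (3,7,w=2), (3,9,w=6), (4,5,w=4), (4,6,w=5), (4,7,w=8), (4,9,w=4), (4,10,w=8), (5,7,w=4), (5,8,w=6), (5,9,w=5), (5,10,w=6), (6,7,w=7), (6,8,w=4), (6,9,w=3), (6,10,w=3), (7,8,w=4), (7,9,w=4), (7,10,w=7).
23 (MST edges: (1,2,w=3), (1,3,w=2), (1,5,w=1), (1,8,w=2), (1,10,w=3), (3,6,w=3), (3,7,w=2), (4,5,w=4), (6,9,w=3); sum of weights 3 + 2 + 1 + 2 + 3 + 3 + 2 + 4 + 3 = 23)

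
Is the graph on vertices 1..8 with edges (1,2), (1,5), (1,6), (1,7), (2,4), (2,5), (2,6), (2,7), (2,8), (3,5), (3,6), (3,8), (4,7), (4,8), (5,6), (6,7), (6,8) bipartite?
No (odd cycle of length 3: 2 -> 1 -> 5 -> 2)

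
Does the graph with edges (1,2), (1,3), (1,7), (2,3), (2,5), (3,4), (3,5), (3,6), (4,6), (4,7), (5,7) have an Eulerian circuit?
No (6 vertices have odd degree: {1, 2, 3, 4, 5, 7}; Eulerian circuit requires 0)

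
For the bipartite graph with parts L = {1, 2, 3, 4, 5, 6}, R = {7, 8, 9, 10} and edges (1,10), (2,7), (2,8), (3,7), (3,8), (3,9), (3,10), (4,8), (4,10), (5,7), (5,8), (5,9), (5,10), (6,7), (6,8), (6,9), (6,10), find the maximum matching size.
4 (matching: (1,10), (2,8), (3,9), (5,7); upper bound min(|L|,|R|) = min(6,4) = 4)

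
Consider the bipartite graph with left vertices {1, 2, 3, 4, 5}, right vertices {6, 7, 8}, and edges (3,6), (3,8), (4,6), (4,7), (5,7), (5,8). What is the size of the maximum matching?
3 (matching: (3,8), (4,6), (5,7); upper bound min(|L|,|R|) = min(5,3) = 3)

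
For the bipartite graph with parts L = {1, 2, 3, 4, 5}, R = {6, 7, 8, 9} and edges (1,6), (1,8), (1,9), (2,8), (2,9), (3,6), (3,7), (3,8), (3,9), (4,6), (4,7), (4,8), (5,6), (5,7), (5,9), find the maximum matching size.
4 (matching: (1,9), (2,8), (3,7), (4,6); upper bound min(|L|,|R|) = min(5,4) = 4)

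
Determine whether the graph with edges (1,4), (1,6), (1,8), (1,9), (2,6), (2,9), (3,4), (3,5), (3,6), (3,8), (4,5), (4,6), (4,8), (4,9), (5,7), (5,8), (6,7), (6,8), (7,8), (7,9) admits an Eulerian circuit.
Yes (the graph is connected and all 9 vertices have even degree)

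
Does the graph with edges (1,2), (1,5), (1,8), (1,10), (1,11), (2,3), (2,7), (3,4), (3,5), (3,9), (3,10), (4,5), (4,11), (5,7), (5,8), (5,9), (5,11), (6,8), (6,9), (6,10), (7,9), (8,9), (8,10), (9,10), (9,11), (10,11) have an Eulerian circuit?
No (10 vertices have odd degree: {1, 2, 3, 4, 5, 6, 7, 8, 9, 11}; Eulerian circuit requires 0)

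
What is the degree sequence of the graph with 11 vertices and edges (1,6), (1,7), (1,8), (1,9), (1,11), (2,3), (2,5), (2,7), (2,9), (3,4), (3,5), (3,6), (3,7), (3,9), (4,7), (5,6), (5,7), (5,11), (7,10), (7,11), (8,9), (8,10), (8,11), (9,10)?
[7, 6, 5, 5, 5, 4, 4, 4, 3, 3, 2] (degrees: deg(1)=5, deg(2)=4, deg(3)=6, deg(4)=2, deg(5)=5, deg(6)=3, deg(7)=7, deg(8)=4, deg(9)=5, deg(10)=3, deg(11)=4)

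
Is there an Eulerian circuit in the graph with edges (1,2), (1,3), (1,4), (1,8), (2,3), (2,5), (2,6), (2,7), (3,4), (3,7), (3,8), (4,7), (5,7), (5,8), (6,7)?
No (6 vertices have odd degree: {2, 3, 4, 5, 7, 8}; Eulerian circuit requires 0)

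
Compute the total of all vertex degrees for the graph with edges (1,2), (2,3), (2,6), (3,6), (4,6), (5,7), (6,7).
14 (handshake: sum of degrees = 2|E| = 2 x 7 = 14)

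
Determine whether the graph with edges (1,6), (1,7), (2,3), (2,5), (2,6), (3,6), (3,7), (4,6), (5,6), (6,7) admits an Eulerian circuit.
No (4 vertices have odd degree: {2, 3, 4, 7}; Eulerian circuit requires 0)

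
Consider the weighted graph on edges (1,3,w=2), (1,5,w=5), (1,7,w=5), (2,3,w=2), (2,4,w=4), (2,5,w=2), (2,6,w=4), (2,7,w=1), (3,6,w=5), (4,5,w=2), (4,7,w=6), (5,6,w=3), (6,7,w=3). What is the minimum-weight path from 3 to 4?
6 (path: 3 -> 2 -> 4; weights 2 + 4 = 6)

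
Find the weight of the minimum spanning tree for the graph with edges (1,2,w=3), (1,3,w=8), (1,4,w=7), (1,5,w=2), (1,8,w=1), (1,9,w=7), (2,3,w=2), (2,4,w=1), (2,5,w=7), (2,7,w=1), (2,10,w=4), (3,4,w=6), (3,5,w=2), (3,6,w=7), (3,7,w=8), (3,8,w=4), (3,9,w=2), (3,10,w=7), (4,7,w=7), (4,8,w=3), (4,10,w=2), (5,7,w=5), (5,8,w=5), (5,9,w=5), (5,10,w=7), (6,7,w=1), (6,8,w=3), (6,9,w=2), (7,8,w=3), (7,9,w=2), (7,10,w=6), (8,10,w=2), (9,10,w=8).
14 (MST edges: (1,5,w=2), (1,8,w=1), (2,3,w=2), (2,4,w=1), (2,7,w=1), (3,5,w=2), (3,9,w=2), (4,10,w=2), (6,7,w=1); sum of weights 2 + 1 + 2 + 1 + 1 + 2 + 2 + 2 + 1 = 14)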